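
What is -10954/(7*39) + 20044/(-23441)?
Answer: -262244726/6399393 ≈ -40.980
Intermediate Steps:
-10954/(7*39) + 20044/(-23441) = -10954/273 + 20044*(-1/23441) = -10954*1/273 - 20044/23441 = -10954/273 - 20044/23441 = -262244726/6399393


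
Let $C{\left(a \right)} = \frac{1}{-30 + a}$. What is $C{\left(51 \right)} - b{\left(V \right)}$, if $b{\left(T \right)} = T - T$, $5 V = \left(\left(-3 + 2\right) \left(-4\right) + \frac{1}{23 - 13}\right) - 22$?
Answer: $\frac{1}{21} \approx 0.047619$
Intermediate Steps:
$V = - \frac{179}{50}$ ($V = \frac{\left(\left(-3 + 2\right) \left(-4\right) + \frac{1}{23 - 13}\right) - 22}{5} = \frac{\left(\left(-1\right) \left(-4\right) + \frac{1}{10}\right) - 22}{5} = \frac{\left(4 + \frac{1}{10}\right) - 22}{5} = \frac{\frac{41}{10} - 22}{5} = \frac{1}{5} \left(- \frac{179}{10}\right) = - \frac{179}{50} \approx -3.58$)
$b{\left(T \right)} = 0$
$C{\left(51 \right)} - b{\left(V \right)} = \frac{1}{-30 + 51} - 0 = \frac{1}{21} + 0 = \frac{1}{21}$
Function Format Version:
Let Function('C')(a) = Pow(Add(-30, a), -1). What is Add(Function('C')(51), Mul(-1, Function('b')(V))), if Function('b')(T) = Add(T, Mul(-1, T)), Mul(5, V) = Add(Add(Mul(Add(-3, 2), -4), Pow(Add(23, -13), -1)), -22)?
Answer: Rational(1, 21) ≈ 0.047619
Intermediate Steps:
V = Rational(-179, 50) (V = Mul(Rational(1, 5), Add(Add(Mul(Add(-3, 2), -4), Pow(Add(23, -13), -1)), -22)) = Mul(Rational(1, 5), Add(Add(Mul(-1, -4), Pow(10, -1)), -22)) = Mul(Rational(1, 5), Add(Add(4, Rational(1, 10)), -22)) = Mul(Rational(1, 5), Add(Rational(41, 10), -22)) = Mul(Rational(1, 5), Rational(-179, 10)) = Rational(-179, 50) ≈ -3.5800)
Function('b')(T) = 0
Add(Function('C')(51), Mul(-1, Function('b')(V))) = Add(Pow(Add(-30, 51), -1), Mul(-1, 0)) = Add(Pow(21, -1), 0) = Add(Rational(1, 21), 0) = Rational(1, 21)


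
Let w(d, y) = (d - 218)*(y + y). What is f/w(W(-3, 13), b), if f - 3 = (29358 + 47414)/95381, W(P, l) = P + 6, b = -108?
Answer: 72583/885898728 ≈ 8.1931e-5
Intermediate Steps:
W(P, l) = 6 + P
w(d, y) = 2*y*(-218 + d) (w(d, y) = (-218 + d)*(2*y) = 2*y*(-218 + d))
f = 362915/95381 (f = 3 + (29358 + 47414)/95381 = 3 + 76772*(1/95381) = 3 + 76772/95381 = 362915/95381 ≈ 3.8049)
f/w(W(-3, 13), b) = 362915/(95381*((2*(-108)*(-218 + (6 - 3))))) = 362915/(95381*((2*(-108)*(-218 + 3)))) = 362915/(95381*((2*(-108)*(-215)))) = (362915/95381)/46440 = (362915/95381)*(1/46440) = 72583/885898728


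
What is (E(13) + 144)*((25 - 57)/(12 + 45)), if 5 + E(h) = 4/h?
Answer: -57952/741 ≈ -78.208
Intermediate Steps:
E(h) = -5 + 4/h
(E(13) + 144)*((25 - 57)/(12 + 45)) = ((-5 + 4/13) + 144)*((25 - 57)/(12 + 45)) = ((-5 + 4*(1/13)) + 144)*(-32/57) = ((-5 + 4/13) + 144)*(-32*1/57) = (-61/13 + 144)*(-32/57) = (1811/13)*(-32/57) = -57952/741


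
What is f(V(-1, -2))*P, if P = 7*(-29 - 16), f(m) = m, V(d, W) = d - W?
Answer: -315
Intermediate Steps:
P = -315 (P = 7*(-45) = -315)
f(V(-1, -2))*P = (-1 - 1*(-2))*(-315) = (-1 + 2)*(-315) = 1*(-315) = -315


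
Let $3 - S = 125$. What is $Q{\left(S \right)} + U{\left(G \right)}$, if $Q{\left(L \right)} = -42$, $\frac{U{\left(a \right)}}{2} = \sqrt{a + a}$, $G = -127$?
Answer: $-42 + 2 i \sqrt{254} \approx -42.0 + 31.875 i$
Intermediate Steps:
$U{\left(a \right)} = 2 \sqrt{2} \sqrt{a}$ ($U{\left(a \right)} = 2 \sqrt{a + a} = 2 \sqrt{2 a} = 2 \sqrt{2} \sqrt{a}$)
$S = -122$ ($S = 3 - 125 = -122$)
$Q{\left(S \right)} + U{\left(G \right)} = -42 + 2 \sqrt{2} \sqrt{-127} = -42 + 2 \sqrt{2} i \sqrt{127} = -42 + 2 i \sqrt{254}$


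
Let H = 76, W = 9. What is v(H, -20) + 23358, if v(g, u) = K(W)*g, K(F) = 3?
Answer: 23586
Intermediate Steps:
v(g, u) = 3*g
v(H, -20) + 23358 = 3*76 + 23358 = 228 + 23358 = 23586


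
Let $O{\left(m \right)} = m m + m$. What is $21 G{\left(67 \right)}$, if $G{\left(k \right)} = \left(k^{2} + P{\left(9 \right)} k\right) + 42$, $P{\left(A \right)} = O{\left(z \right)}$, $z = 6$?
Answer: $154245$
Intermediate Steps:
$O{\left(m \right)} = m + m^{2}$ ($O{\left(m \right)} = m^{2} + m = m + m^{2}$)
$P{\left(A \right)} = 42$ ($P{\left(A \right)} = 6 \left(1 + 6\right) = 6 \cdot 7 = 42$)
$G{\left(k \right)} = 42 + k^{2} + 42 k$ ($G{\left(k \right)} = \left(k^{2} + 42 k\right) + 42 = 42 + k^{2} + 42 k$)
$21 G{\left(67 \right)} = 21 \left(42 + 67^{2} + 42 \cdot 67\right) = 21 \left(42 + 4489 + 2814\right) = 21 \cdot 7345 = 154245$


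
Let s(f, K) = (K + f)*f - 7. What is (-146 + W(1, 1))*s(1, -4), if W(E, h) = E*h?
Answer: 1450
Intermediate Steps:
s(f, K) = -7 + f*(K + f) (s(f, K) = f*(K + f) - 7 = -7 + f*(K + f))
(-146 + W(1, 1))*s(1, -4) = (-146 + 1*1)*(-7 + 1² - 4*1) = (-146 + 1)*(-7 + 1 - 4) = -145*(-10) = 1450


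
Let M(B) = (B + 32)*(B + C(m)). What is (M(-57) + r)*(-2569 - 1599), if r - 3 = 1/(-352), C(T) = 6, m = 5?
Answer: -234374455/44 ≈ -5.3267e+6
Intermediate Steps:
M(B) = (6 + B)*(32 + B) (M(B) = (B + 32)*(B + 6) = (32 + B)*(6 + B) = (6 + B)*(32 + B))
r = 1055/352 (r = 3 + 1/(-352) = 3 - 1/352 = 1055/352 ≈ 2.9972)
(M(-57) + r)*(-2569 - 1599) = ((192 + (-57)**2 + 38*(-57)) + 1055/352)*(-2569 - 1599) = ((192 + 3249 - 2166) + 1055/352)*(-4168) = (1275 + 1055/352)*(-4168) = (449855/352)*(-4168) = -234374455/44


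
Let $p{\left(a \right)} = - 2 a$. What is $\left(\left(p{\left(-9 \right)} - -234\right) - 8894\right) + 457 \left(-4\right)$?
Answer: $-10470$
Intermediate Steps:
$\left(\left(p{\left(-9 \right)} - -234\right) - 8894\right) + 457 \left(-4\right) = \left(\left(\left(-2\right) \left(-9\right) - -234\right) - 8894\right) + 457 \left(-4\right) = \left(\left(18 + 234\right) - 8894\right) - 1828 = \left(252 - 8894\right) - 1828 = -8642 - 1828 = -10470$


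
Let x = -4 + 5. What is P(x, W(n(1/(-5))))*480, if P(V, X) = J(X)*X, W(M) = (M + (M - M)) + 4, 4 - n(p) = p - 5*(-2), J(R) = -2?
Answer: 1728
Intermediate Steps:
x = 1
n(p) = -6 - p (n(p) = 4 - (p - 5*(-2)) = 4 - (p + 10) = 4 - (10 + p) = 4 + (-10 - p) = -6 - p)
W(M) = 4 + M (W(M) = (M + 0) + 4 = M + 4 = 4 + M)
P(V, X) = -2*X
P(x, W(n(1/(-5))))*480 = -2*(4 + (-6 - 1/(-5)))*480 = -2*(4 + (-6 - 1*(-⅕)))*480 = -2*(4 + (-6 + ⅕))*480 = -2*(4 - 29/5)*480 = -2*(-9/5)*480 = (18/5)*480 = 1728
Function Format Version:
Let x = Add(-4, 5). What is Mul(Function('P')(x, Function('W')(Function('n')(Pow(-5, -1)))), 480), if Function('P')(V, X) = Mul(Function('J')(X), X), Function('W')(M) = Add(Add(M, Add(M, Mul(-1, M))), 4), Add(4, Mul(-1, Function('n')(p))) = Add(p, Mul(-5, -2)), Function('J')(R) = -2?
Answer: 1728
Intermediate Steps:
x = 1
Function('n')(p) = Add(-6, Mul(-1, p)) (Function('n')(p) = Add(4, Mul(-1, Add(p, Mul(-5, -2)))) = Add(4, Mul(-1, Add(p, 10))) = Add(4, Mul(-1, Add(10, p))) = Add(4, Add(-10, Mul(-1, p))) = Add(-6, Mul(-1, p)))
Function('W')(M) = Add(4, M) (Function('W')(M) = Add(Add(M, 0), 4) = Add(M, 4) = Add(4, M))
Function('P')(V, X) = Mul(-2, X)
Mul(Function('P')(x, Function('W')(Function('n')(Pow(-5, -1)))), 480) = Mul(Mul(-2, Add(4, Add(-6, Mul(-1, Pow(-5, -1))))), 480) = Mul(Mul(-2, Add(4, Add(-6, Mul(-1, Rational(-1, 5))))), 480) = Mul(Mul(-2, Add(4, Add(-6, Rational(1, 5)))), 480) = Mul(Mul(-2, Add(4, Rational(-29, 5))), 480) = Mul(Mul(-2, Rational(-9, 5)), 480) = Mul(Rational(18, 5), 480) = 1728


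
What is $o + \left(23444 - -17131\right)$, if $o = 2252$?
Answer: $42827$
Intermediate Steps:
$o + \left(23444 - -17131\right) = 2252 + \left(23444 - -17131\right) = 2252 + \left(23444 + 17131\right) = 2252 + 40575 = 42827$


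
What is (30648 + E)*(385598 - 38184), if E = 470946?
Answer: 174260777916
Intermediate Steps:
(30648 + E)*(385598 - 38184) = (30648 + 470946)*(385598 - 38184) = 501594*347414 = 174260777916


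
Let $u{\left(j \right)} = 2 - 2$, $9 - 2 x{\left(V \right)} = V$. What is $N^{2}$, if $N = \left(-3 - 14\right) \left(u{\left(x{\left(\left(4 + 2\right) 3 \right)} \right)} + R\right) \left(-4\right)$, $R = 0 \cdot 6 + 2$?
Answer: $18496$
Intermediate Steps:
$R = 2$ ($R = 0 + 2 = 2$)
$x{\left(V \right)} = \frac{9}{2} - \frac{V}{2}$
$u{\left(j \right)} = 0$ ($u{\left(j \right)} = 2 - 2 = 0$)
$N = 136$ ($N = \left(-3 - 14\right) \left(0 + 2\right) \left(-4\right) = - 17 \cdot 2 \left(-4\right) = \left(-17\right) \left(-8\right) = 136$)
$N^{2} = 136^{2} = 18496$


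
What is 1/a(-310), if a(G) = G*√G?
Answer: I*√310/96100 ≈ 0.00018321*I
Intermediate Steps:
a(G) = G^(3/2)
1/a(-310) = 1/((-310)^(3/2)) = 1/(-310*I*√310) = I*√310/96100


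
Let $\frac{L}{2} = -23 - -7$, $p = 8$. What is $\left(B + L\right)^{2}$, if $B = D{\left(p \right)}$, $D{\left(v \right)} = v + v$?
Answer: $256$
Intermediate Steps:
$D{\left(v \right)} = 2 v$
$B = 16$ ($B = 2 \cdot 8 = 16$)
$L = -32$ ($L = 2 \left(-23 - -7\right) = 2 \left(-23 + 7\right) = 2 \left(-16\right) = -32$)
$\left(B + L\right)^{2} = \left(16 - 32\right)^{2} = \left(-16\right)^{2} = 256$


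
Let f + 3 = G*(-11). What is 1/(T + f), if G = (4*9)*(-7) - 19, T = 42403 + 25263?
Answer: 1/70644 ≈ 1.4155e-5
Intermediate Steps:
T = 67666
G = -271 (G = 36*(-7) - 19 = -252 - 19 = -271)
f = 2978 (f = -3 - 271*(-11) = -3 + 2981 = 2978)
1/(T + f) = 1/(67666 + 2978) = 1/70644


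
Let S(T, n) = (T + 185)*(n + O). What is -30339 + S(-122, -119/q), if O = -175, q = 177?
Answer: -2442975/59 ≈ -41406.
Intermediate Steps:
S(T, n) = (-175 + n)*(185 + T) (S(T, n) = (T + 185)*(n - 175) = (185 + T)*(-175 + n) = (-175 + n)*(185 + T))
-30339 + S(-122, -119/q) = -30339 + (-32375 - 175*(-122) + 185*(-119/177) - (-14518)/177) = -30339 + (-32375 + 21350 + 185*(-119*1/177) - (-14518)/177) = -30339 + (-32375 + 21350 + 185*(-119/177) - 122*(-119/177)) = -30339 + (-32375 + 21350 - 22015/177 + 14518/177) = -30339 - 652974/59 = -2442975/59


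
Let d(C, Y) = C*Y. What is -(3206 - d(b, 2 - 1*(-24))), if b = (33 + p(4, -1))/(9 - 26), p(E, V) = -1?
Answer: -55334/17 ≈ -3254.9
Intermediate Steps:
b = -32/17 (b = (33 - 1)/(9 - 26) = 32/(-17) = 32*(-1/17) = -32/17 ≈ -1.8824)
-(3206 - d(b, 2 - 1*(-24))) = -(3206 - (-32)*(2 - 1*(-24))/17) = -(3206 - (-32)*(2 + 24)/17) = -(3206 - (-32)*26/17) = -(3206 - 1*(-832/17)) = -(3206 + 832/17) = -1*55334/17 = -55334/17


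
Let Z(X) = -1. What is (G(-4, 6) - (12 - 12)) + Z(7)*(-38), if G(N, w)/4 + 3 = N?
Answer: 10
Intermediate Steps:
G(N, w) = -12 + 4*N
(G(-4, 6) - (12 - 12)) + Z(7)*(-38) = ((-12 + 4*(-4)) - (12 - 12)) - 1*(-38) = ((-12 - 16) - 1*0) + 38 = (-28 + 0) + 38 = -28 + 38 = 10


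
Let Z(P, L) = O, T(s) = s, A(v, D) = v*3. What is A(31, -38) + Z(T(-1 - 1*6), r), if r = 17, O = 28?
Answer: 121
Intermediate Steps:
A(v, D) = 3*v
Z(P, L) = 28
A(31, -38) + Z(T(-1 - 1*6), r) = 3*31 + 28 = 93 + 28 = 121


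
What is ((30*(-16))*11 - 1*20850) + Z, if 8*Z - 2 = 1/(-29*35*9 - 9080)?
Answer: -3807627171/145720 ≈ -26130.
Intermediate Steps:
Z = 36429/145720 (Z = 1/4 + 1/(8*(-29*35*9 - 9080)) = 1/4 + 1/(8*(-1015*9 - 9080)) = 1/4 + 1/(8*(-9135 - 9080)) = 1/4 + (1/8)/(-18215) = 1/4 + (1/8)*(-1/18215) = 1/4 - 1/145720 = 36429/145720 ≈ 0.24999)
((30*(-16))*11 - 1*20850) + Z = ((30*(-16))*11 - 1*20850) + 36429/145720 = (-480*11 - 20850) + 36429/145720 = (-5280 - 20850) + 36429/145720 = -26130 + 36429/145720 = -3807627171/145720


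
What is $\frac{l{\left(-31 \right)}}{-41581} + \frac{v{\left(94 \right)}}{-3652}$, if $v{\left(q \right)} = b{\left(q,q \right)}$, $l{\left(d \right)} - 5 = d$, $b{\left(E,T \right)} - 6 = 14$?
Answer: $- \frac{184167}{37963453} \approx -0.0048512$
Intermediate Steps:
$b{\left(E,T \right)} = 20$ ($b{\left(E,T \right)} = 6 + 14 = 20$)
$l{\left(d \right)} = 5 + d$
$v{\left(q \right)} = 20$
$\frac{l{\left(-31 \right)}}{-41581} + \frac{v{\left(94 \right)}}{-3652} = \frac{5 - 31}{-41581} + \frac{20}{-3652} = \left(-26\right) \left(- \frac{1}{41581}\right) + 20 \left(- \frac{1}{3652}\right) = \frac{26}{41581} - \frac{5}{913} = - \frac{184167}{37963453}$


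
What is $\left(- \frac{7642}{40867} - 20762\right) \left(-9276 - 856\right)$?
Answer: $\frac{8596883415072}{40867} \approx 2.1036 \cdot 10^{8}$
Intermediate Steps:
$\left(- \frac{7642}{40867} - 20762\right) \left(-9276 - 856\right) = \left(\left(-7642\right) \frac{1}{40867} - 20762\right) \left(-10132\right) = \left(- \frac{7642}{40867} - 20762\right) \left(-10132\right) = \left(- \frac{848488296}{40867}\right) \left(-10132\right) = \frac{8596883415072}{40867}$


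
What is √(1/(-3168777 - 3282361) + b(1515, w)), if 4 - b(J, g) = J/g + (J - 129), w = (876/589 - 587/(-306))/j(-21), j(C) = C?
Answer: √124807633250424850355538162414/3959702053262 ≈ 89.219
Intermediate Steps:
w = -613799/3784914 (w = (876/589 - 587/(-306))/(-21) = (876*(1/589) - 587*(-1/306))*(-1/21) = (876/589 + 587/306)*(-1/21) = (613799/180234)*(-1/21) = -613799/3784914 ≈ -0.16217)
b(J, g) = 133 - J - J/g (b(J, g) = 4 - (J/g + (J - 129)) = 4 - (J/g + (-129 + J)) = 4 - (-129 + J + J/g) = 4 + (129 - J - J/g) = 133 - J - J/g)
√(1/(-3168777 - 3282361) + b(1515, w)) = √(1/(-3168777 - 3282361) + (133 - 1*1515 - 1*1515/(-613799/3784914))) = √(1/(-6451138) + (133 - 1515 - 1*1515*(-3784914/613799))) = √(-1/6451138 + (133 - 1515 + 5734144710/613799)) = √(-1/6451138 + 4885874492/613799) = √(31519450597958097/3959702053262) = √124807633250424850355538162414/3959702053262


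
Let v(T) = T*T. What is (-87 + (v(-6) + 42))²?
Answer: 81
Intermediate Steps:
v(T) = T²
(-87 + (v(-6) + 42))² = (-87 + ((-6)² + 42))² = (-87 + (36 + 42))² = (-87 + 78)² = (-9)² = 81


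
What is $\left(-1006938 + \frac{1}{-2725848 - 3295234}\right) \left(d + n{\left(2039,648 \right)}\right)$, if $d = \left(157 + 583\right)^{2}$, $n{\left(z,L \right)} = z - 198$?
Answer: $- \frac{3331181810151143397}{6021082} \approx -5.5325 \cdot 10^{11}$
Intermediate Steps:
$n{\left(z,L \right)} = -198 + z$ ($n{\left(z,L \right)} = z - 198 = -198 + z$)
$d = 547600$ ($d = 740^{2} = 547600$)
$\left(-1006938 + \frac{1}{-2725848 - 3295234}\right) \left(d + n{\left(2039,648 \right)}\right) = \left(-1006938 + \frac{1}{-2725848 - 3295234}\right) \left(547600 + \left(-198 + 2039\right)\right) = \left(-1006938 + \frac{1}{-6021082}\right) \left(547600 + 1841\right) = \left(-1006938 - \frac{1}{6021082}\right) 549441 = \left(- \frac{6062856266917}{6021082}\right) 549441 = - \frac{3331181810151143397}{6021082}$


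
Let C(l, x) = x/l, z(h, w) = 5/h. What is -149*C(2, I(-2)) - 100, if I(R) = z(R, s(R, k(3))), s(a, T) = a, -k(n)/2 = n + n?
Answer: 345/4 ≈ 86.250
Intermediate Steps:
k(n) = -4*n (k(n) = -2*(n + n) = -4*n)
I(R) = 5/R
-149*C(2, I(-2)) - 100 = -149*5/(-2)/2 - 100 = -149*5*(-½)/2 - 100 = -(-745)/(2*2) - 100 = -149*(-5/4) - 100 = 745/4 - 100 = 345/4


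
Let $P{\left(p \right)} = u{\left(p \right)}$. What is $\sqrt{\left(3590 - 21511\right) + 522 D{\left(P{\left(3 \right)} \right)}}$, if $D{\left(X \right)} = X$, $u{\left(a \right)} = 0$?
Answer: $i \sqrt{17921} \approx 133.87 i$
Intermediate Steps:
$P{\left(p \right)} = 0$
$\sqrt{\left(3590 - 21511\right) + 522 D{\left(P{\left(3 \right)} \right)}} = \sqrt{\left(3590 - 21511\right) + 522 \cdot 0} = \sqrt{\left(3590 - 21511\right) + 0} = \sqrt{-17921 + 0} = \sqrt{-17921} = i \sqrt{17921}$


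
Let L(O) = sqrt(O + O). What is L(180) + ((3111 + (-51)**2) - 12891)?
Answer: -7179 + 6*sqrt(10) ≈ -7160.0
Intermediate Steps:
L(O) = sqrt(2)*sqrt(O) (L(O) = sqrt(2*O) = sqrt(2)*sqrt(O))
L(180) + ((3111 + (-51)**2) - 12891) = sqrt(2)*sqrt(180) + ((3111 + (-51)**2) - 12891) = sqrt(2)*(6*sqrt(5)) + ((3111 + 2601) - 12891) = 6*sqrt(10) + (5712 - 12891) = 6*sqrt(10) - 7179 = -7179 + 6*sqrt(10)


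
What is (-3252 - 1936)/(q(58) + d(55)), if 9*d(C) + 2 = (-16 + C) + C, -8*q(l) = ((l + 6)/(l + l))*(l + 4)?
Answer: -338517/388 ≈ -872.47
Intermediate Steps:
q(l) = -(4 + l)*(6 + l)/(16*l) (q(l) = -(l + 6)/(l + l)*(l + 4)/8 = -(6 + l)/((2*l))*(4 + l)/8 = -(6 + l)*(1/(2*l))*(4 + l)/8 = -(6 + l)/(2*l)*(4 + l)/8 = -(4 + l)*(6 + l)/(16*l))
d(C) = -2 + 2*C/9 (d(C) = -2/9 + ((-16 + C) + C)/9 = -2/9 + (-16 + 2*C)/9 = -2/9 + (-16/9 + 2*C/9) = -2 + 2*C/9)
(-3252 - 1936)/(q(58) + d(55)) = (-3252 - 1936)/((1/16)*(-24 - 1*58*(10 + 58))/58 + (-2 + (2/9)*55)) = -5188/((1/16)*(1/58)*(-24 - 1*58*68) + (-2 + 110/9)) = -5188/((1/16)*(1/58)*(-24 - 3944) + 92/9) = -5188/((1/16)*(1/58)*(-3968) + 92/9) = -5188/(-124/29 + 92/9) = -5188/1552/261 = -5188*261/1552 = -338517/388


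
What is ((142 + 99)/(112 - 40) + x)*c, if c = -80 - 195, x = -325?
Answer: 6368725/72 ≈ 88455.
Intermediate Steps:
c = -275
((142 + 99)/(112 - 40) + x)*c = ((142 + 99)/(112 - 40) - 325)*(-275) = (241/72 - 325)*(-275) = -23159/72*(-275) = 6368725/72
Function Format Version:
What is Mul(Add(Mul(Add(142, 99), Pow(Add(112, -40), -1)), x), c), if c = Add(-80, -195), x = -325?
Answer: Rational(6368725, 72) ≈ 88455.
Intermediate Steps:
c = -275
Mul(Add(Mul(Add(142, 99), Pow(Add(112, -40), -1)), x), c) = Mul(Add(Mul(Add(142, 99), Pow(Add(112, -40), -1)), -325), -275) = Mul(Add(Mul(241, Pow(72, -1)), -325), -275) = Mul(Add(Mul(241, Rational(1, 72)), -325), -275) = Mul(Add(Rational(241, 72), -325), -275) = Mul(Rational(-23159, 72), -275) = Rational(6368725, 72)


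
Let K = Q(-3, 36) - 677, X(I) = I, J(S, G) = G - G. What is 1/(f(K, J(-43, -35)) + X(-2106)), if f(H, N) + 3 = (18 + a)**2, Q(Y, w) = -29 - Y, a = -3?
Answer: -1/1884 ≈ -0.00053079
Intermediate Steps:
J(S, G) = 0
K = -703 (K = (-29 - 1*(-3)) - 677 = (-29 + 3) - 677 = -26 - 677 = -703)
f(H, N) = 222 (f(H, N) = -3 + (18 - 3)**2 = -3 + 15**2 = -3 + 225 = 222)
1/(f(K, J(-43, -35)) + X(-2106)) = 1/(222 - 2106) = 1/(-1884) = -1/1884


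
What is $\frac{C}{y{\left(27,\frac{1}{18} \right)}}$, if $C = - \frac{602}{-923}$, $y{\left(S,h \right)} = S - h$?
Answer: $\frac{10836}{447655} \approx 0.024206$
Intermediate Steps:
$C = \frac{602}{923}$ ($C = \left(-602\right) \left(- \frac{1}{923}\right) = \frac{602}{923} \approx 0.65222$)
$\frac{C}{y{\left(27,\frac{1}{18} \right)}} = \frac{602}{923 \left(27 - \frac{1}{18}\right)} = \frac{602}{923 \cdot \frac{485}{18}} = \frac{602}{923} \cdot \frac{18}{485} = \frac{10836}{447655}$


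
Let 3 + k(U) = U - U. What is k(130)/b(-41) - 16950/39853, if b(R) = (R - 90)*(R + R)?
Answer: -182196459/428100926 ≈ -0.42559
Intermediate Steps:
k(U) = -3 (k(U) = -3 + (U - U) = -3 + 0 = -3)
b(R) = 2*R*(-90 + R) (b(R) = (-90 + R)*(2*R) = 2*R*(-90 + R))
k(130)/b(-41) - 16950/39853 = -3*(-1/(82*(-90 - 41))) - 16950/39853 = -3/(2*(-41)*(-131)) - 16950*1/39853 = -3/10742 - 16950/39853 = -182196459/428100926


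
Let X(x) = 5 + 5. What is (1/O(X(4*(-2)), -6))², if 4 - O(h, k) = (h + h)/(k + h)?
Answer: 1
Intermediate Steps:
X(x) = 10
O(h, k) = 4 - 2*h/(h + k) (O(h, k) = 4 - (h + h)/(k + h) = 4 - 2*h/(h + k))
(1/O(X(4*(-2)), -6))² = (1/(2*(10 + 2*(-6))/(10 - 6)))² = (1/(2*(10 - 12)/4))² = (1/(2*(¼)*(-2)))² = (1/(-1))² = (-1)² = 1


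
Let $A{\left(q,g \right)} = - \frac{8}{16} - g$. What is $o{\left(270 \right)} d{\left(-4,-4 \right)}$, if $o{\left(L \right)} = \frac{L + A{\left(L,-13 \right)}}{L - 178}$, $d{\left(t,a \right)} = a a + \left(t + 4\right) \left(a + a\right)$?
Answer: $\frac{1130}{23} \approx 49.13$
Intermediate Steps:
$A{\left(q,g \right)} = - \frac{1}{2} - g$ ($A{\left(q,g \right)} = \left(-8\right) \frac{1}{16} - g = - \frac{1}{2} - g$)
$d{\left(t,a \right)} = a^{2} + 2 a \left(4 + t\right)$ ($d{\left(t,a \right)} = a^{2} + \left(4 + t\right) 2 a = a^{2} + 2 a \left(4 + t\right)$)
$o{\left(L \right)} = \frac{\frac{25}{2} + L}{-178 + L}$ ($o{\left(L \right)} = \frac{L - - \frac{25}{2}}{L - 178} = \frac{L + \left(- \frac{1}{2} + 13\right)}{-178 + L} = \frac{L + \frac{25}{2}}{-178 + L} = \frac{\frac{25}{2} + L}{-178 + L}$)
$o{\left(270 \right)} d{\left(-4,-4 \right)} = \frac{\frac{25}{2} + 270}{-178 + 270} \left(- 4 \left(8 - 4 + 2 \left(-4\right)\right)\right) = \frac{1}{92} \cdot \frac{565}{2} \left(- 4 \left(8 - 4 - 8\right)\right) = \frac{1}{92} \cdot \frac{565}{2} \left(\left(-4\right) \left(-4\right)\right) = \frac{565}{184} \cdot 16 = \frac{1130}{23}$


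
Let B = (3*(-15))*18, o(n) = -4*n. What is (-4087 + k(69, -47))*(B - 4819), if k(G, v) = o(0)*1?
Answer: 23005723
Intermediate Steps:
k(G, v) = 0 (k(G, v) = -4*0*1 = 0*1 = 0)
B = -810 (B = -45*18 = -810)
(-4087 + k(69, -47))*(B - 4819) = (-4087 + 0)*(-810 - 4819) = -4087*(-5629) = 23005723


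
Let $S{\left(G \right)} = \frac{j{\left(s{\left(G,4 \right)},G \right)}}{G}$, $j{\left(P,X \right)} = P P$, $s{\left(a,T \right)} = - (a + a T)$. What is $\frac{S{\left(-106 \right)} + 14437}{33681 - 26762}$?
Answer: $\frac{11787}{6919} \approx 1.7036$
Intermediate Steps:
$s{\left(a,T \right)} = - a - T a$ ($s{\left(a,T \right)} = - (a + T a) = - a - T a$)
$j{\left(P,X \right)} = P^{2}$
$S{\left(G \right)} = 25 G$ ($S{\left(G \right)} = \frac{\left(- G \left(1 + 4\right)\right)^{2}}{G} = \frac{\left(\left(-1\right) G 5\right)^{2}}{G} = \frac{\left(- 5 G\right)^{2}}{G} = \frac{25 G^{2}}{G} = 25 G$)
$\frac{S{\left(-106 \right)} + 14437}{33681 - 26762} = \frac{25 \left(-106\right) + 14437}{33681 - 26762} = \frac{-2650 + 14437}{6919} = 11787 \cdot \frac{1}{6919} = \frac{11787}{6919}$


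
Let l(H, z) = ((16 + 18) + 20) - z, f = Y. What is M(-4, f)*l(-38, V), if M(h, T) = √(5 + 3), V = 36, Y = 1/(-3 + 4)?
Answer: 36*√2 ≈ 50.912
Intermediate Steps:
Y = 1 (Y = 1/1 = 1)
f = 1
M(h, T) = 2*√2 (M(h, T) = √8 = 2*√2)
l(H, z) = 54 - z (l(H, z) = (34 + 20) - z = 54 - z)
M(-4, f)*l(-38, V) = (2*√2)*(54 - 1*36) = (2*√2)*(54 - 36) = (2*√2)*18 = 36*√2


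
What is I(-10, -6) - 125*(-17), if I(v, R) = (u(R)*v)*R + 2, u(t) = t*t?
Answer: 4287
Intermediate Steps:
u(t) = t²
I(v, R) = 2 + v*R³ (I(v, R) = (R²*v)*R + 2 = (v*R²)*R + 2 = v*R³ + 2 = 2 + v*R³)
I(-10, -6) - 125*(-17) = (2 - 10*(-6)³) - 125*(-17) = (2 - 10*(-216)) + 2125 = (2 + 2160) + 2125 = 2162 + 2125 = 4287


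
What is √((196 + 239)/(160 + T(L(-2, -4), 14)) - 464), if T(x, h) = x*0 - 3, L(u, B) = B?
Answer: I*√11368841/157 ≈ 21.476*I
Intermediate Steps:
T(x, h) = -3 (T(x, h) = 0 - 3 = -3)
√((196 + 239)/(160 + T(L(-2, -4), 14)) - 464) = √((196 + 239)/(160 - 3) - 464) = √(435/157 - 464) = √(-72413/157) = I*√11368841/157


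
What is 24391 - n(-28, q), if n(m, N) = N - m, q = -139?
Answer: 24502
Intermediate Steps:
24391 - n(-28, q) = 24391 - (-139 - 1*(-28)) = 24391 - (-139 + 28) = 24391 - 1*(-111) = 24391 + 111 = 24502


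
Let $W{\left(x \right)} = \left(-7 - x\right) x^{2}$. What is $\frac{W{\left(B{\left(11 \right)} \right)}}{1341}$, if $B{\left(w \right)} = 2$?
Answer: $- \frac{4}{149} \approx -0.026846$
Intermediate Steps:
$W{\left(x \right)} = x^{2} \left(-7 - x\right)$
$\frac{W{\left(B{\left(11 \right)} \right)}}{1341} = \frac{2^{2} \left(-7 - 2\right)}{1341} = 4 \left(-7 - 2\right) \frac{1}{1341} = 4 \left(-9\right) \frac{1}{1341} = \left(-36\right) \frac{1}{1341} = - \frac{4}{149}$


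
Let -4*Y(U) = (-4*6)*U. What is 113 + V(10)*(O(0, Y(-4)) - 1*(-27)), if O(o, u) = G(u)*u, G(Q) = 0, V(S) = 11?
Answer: 410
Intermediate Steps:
Y(U) = 6*U (Y(U) = -(-4*6)*U/4 = -(-6)*U = 6*U)
O(o, u) = 0 (O(o, u) = 0*u = 0)
113 + V(10)*(O(0, Y(-4)) - 1*(-27)) = 113 + 11*(0 - 1*(-27)) = 113 + 11*(0 + 27) = 113 + 11*27 = 113 + 297 = 410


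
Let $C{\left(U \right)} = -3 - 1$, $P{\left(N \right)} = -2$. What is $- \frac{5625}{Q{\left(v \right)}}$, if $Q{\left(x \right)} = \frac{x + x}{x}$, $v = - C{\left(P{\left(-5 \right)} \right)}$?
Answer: $- \frac{5625}{2} \approx -2812.5$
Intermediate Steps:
$C{\left(U \right)} = -4$ ($C{\left(U \right)} = -3 - 1 = -4$)
$v = 4$ ($v = \left(-1\right) \left(-4\right) = 4$)
$Q{\left(x \right)} = 2$ ($Q{\left(x \right)} = \frac{2 x}{x} = 2$)
$- \frac{5625}{Q{\left(v \right)}} = - \frac{5625}{2}$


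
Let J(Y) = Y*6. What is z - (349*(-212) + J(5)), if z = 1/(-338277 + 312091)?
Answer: 1936664187/26186 ≈ 73958.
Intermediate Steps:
J(Y) = 6*Y
z = -1/26186 (z = 1/(-26186) = -1/26186 ≈ -3.8188e-5)
z - (349*(-212) + J(5)) = -1/26186 - (349*(-212) + 6*5) = -1/26186 - (-73988 + 30) = -1/26186 - 1*(-73958) = -1/26186 + 73958 = 1936664187/26186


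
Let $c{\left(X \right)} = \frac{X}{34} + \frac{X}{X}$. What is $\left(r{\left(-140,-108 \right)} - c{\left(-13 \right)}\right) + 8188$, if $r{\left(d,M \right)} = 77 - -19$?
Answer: $\frac{281635}{34} \approx 8283.4$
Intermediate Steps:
$c{\left(X \right)} = 1 + \frac{X}{34}$ ($c{\left(X \right)} = X \frac{1}{34} + 1 = \frac{X}{34} + 1 = 1 + \frac{X}{34}$)
$r{\left(d,M \right)} = 96$ ($r{\left(d,M \right)} = 77 + 19 = 96$)
$\left(r{\left(-140,-108 \right)} - c{\left(-13 \right)}\right) + 8188 = \left(96 - \left(1 + \frac{1}{34} \left(-13\right)\right)\right) + 8188 = \left(96 - \left(1 - \frac{13}{34}\right)\right) + 8188 = \left(96 - \frac{21}{34}\right) + 8188 = \frac{3243}{34} + 8188 = \frac{281635}{34}$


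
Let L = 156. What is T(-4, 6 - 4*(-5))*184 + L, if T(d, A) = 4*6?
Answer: 4572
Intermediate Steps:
T(d, A) = 24
T(-4, 6 - 4*(-5))*184 + L = 24*184 + 156 = 4416 + 156 = 4572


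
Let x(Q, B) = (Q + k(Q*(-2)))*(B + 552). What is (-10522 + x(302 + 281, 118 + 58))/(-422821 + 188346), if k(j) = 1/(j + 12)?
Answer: -47764218/27058415 ≈ -1.7652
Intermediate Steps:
k(j) = 1/(12 + j)
x(Q, B) = (552 + B)*(Q + 1/(12 - 2*Q)) (x(Q, B) = (Q + 1/(12 + Q*(-2)))*(B + 552) = (Q + 1/(12 - 2*Q))*(552 + B) = (552 + B)*(Q + 1/(12 - 2*Q)))
(-10522 + x(302 + 281, 118 + 58))/(-422821 + 188346) = (-10522 + (-276 - (118 + 58)/2 + (302 + 281)*(-6 + (302 + 281))*(552 + (118 + 58)))/(-6 + (302 + 281)))/(-422821 + 188346) = (-10522 + (-276 - ½*176 + 583*(-6 + 583)*(552 + 176))/(-6 + 583))/(-234475) = (-10522 + (-276 - 88 + 583*577*728)/577)*(-1/234475) = (-10522 + (-276 - 88 + 244892648)/577)*(-1/234475) = (-10522 + (1/577)*244892284)*(-1/234475) = (-10522 + 244892284/577)*(-1/234475) = (238821090/577)*(-1/234475) = -47764218/27058415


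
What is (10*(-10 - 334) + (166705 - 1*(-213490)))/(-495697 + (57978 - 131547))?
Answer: -376755/569266 ≈ -0.66183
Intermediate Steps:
(10*(-10 - 334) + (166705 - 1*(-213490)))/(-495697 + (57978 - 131547)) = (10*(-344) + (166705 + 213490))/(-495697 - 73569) = (-3440 + 380195)/(-569266) = 376755*(-1/569266) = -376755/569266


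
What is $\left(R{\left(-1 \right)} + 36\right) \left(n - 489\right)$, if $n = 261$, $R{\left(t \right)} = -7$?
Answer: $-6612$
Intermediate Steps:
$\left(R{\left(-1 \right)} + 36\right) \left(n - 489\right) = \left(-7 + 36\right) \left(261 - 489\right) = 29 \left(-228\right) = -6612$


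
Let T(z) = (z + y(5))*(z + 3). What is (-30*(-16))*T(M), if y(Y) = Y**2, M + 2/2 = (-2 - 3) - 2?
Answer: -40800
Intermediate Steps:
M = -8 (M = -1 + ((-2 - 3) - 2) = -1 + (-5 - 2) = -1 - 7 = -8)
T(z) = (3 + z)*(25 + z) (T(z) = (z + 5**2)*(z + 3) = (z + 25)*(3 + z) = (25 + z)*(3 + z) = (3 + z)*(25 + z))
(-30*(-16))*T(M) = (-30*(-16))*(75 + (-8)**2 + 28*(-8)) = 480*(75 + 64 - 224) = 480*(-85) = -40800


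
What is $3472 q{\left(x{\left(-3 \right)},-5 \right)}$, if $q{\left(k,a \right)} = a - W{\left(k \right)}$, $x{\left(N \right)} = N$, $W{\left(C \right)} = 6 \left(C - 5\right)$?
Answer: $149296$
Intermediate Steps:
$W{\left(C \right)} = -30 + 6 C$ ($W{\left(C \right)} = 6 \left(-5 + C\right) = -30 + 6 C$)
$q{\left(k,a \right)} = 30 + a - 6 k$ ($q{\left(k,a \right)} = a - \left(-30 + 6 k\right) = 30 + a - 6 k$)
$3472 q{\left(x{\left(-3 \right)},-5 \right)} = 3472 \left(30 - 5 - -18\right) = 3472 \left(30 - 5 + 18\right) = 3472 \cdot 43 = 149296$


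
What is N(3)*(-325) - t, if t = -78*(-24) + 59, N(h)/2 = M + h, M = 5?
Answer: -7131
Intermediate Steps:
N(h) = 10 + 2*h (N(h) = 2*(5 + h) = 10 + 2*h)
t = 1931 (t = 1872 + 59 = 1931)
N(3)*(-325) - t = (10 + 2*3)*(-325) - 1*1931 = (10 + 6)*(-325) - 1931 = 16*(-325) - 1931 = -5200 - 1931 = -7131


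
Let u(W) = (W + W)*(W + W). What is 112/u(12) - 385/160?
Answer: -637/288 ≈ -2.2118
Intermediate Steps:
u(W) = 4*W**2 (u(W) = (2*W)*(2*W) = 4*W**2)
112/u(12) - 385/160 = 112/((4*12**2)) - 385/160 = 112/((4*144)) - 385*1/160 = 112/576 - 77/32 = 112*(1/576) - 77/32 = 7/36 - 77/32 = -637/288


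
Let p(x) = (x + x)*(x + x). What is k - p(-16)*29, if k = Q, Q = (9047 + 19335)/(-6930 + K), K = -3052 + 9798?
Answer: -119401/4 ≈ -29850.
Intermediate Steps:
K = 6746
Q = -617/4 (Q = (9047 + 19335)/(-6930 + 6746) = 28382/(-184) = 28382*(-1/184) = -617/4 ≈ -154.25)
k = -617/4 ≈ -154.25
p(x) = 4*x² (p(x) = (2*x)*(2*x) = 4*x²)
k - p(-16)*29 = -617/4 - 4*(-16)²*29 = -617/4 - 4*256*29 = -617/4 - 1024*29 = -617/4 - 1*29696 = -617/4 - 29696 = -119401/4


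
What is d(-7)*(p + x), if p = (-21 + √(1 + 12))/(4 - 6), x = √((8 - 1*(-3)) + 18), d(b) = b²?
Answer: 1029/2 + 49*√29 - 49*√13/2 ≈ 690.04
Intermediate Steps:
x = √29 (x = √((8 + 3) + 18) = √(11 + 18) = √29 ≈ 5.3852)
p = 21/2 - √13/2 (p = (-21 + √13)/(-2) = (-21 + √13)*(-½) = 21/2 - √13/2 ≈ 8.6972)
d(-7)*(p + x) = (-7)²*((21/2 - √13/2) + √29) = 49*(21/2 + √29 - √13/2) = 1029/2 + 49*√29 - 49*√13/2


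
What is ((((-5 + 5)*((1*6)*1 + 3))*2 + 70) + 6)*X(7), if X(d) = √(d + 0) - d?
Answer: -532 + 76*√7 ≈ -330.92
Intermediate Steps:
X(d) = √d - d
((((-5 + 5)*((1*6)*1 + 3))*2 + 70) + 6)*X(7) = ((((-5 + 5)*((1*6)*1 + 3))*2 + 70) + 6)*(√7 - 1*7) = (((0*(6*1 + 3))*2 + 70) + 6)*(√7 - 7) = (((0*(6 + 3))*2 + 70) + 6)*(-7 + √7) = (((0*9)*2 + 70) + 6)*(-7 + √7) = ((0*2 + 70) + 6)*(-7 + √7) = ((0 + 70) + 6)*(-7 + √7) = (70 + 6)*(-7 + √7) = 76*(-7 + √7) = -532 + 76*√7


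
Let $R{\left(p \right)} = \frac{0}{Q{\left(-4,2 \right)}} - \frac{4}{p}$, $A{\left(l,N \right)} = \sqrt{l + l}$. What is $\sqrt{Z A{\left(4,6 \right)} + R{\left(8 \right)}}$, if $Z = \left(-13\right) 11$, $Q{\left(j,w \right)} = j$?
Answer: $\frac{\sqrt{-2 - 1144 \sqrt{2}}}{2} \approx 20.124 i$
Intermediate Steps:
$Z = -143$
$A{\left(l,N \right)} = \sqrt{2} \sqrt{l}$ ($A{\left(l,N \right)} = \sqrt{2 l} = \sqrt{2} \sqrt{l}$)
$R{\left(p \right)} = - \frac{4}{p}$ ($R{\left(p \right)} = \frac{0}{-4} - \frac{4}{p} = 0 \left(- \frac{1}{4}\right) - \frac{4}{p} = 0 - \frac{4}{p} = - \frac{4}{p}$)
$\sqrt{Z A{\left(4,6 \right)} + R{\left(8 \right)}} = \sqrt{- 143 \sqrt{2} \sqrt{4} - \frac{4}{8}} = \sqrt{- 143 \sqrt{2} \cdot 2 - \frac{1}{2}} = \sqrt{- 143 \cdot 2 \sqrt{2} - \frac{1}{2}} = \sqrt{- 286 \sqrt{2} - \frac{1}{2}} = \sqrt{- \frac{1}{2} - 286 \sqrt{2}}$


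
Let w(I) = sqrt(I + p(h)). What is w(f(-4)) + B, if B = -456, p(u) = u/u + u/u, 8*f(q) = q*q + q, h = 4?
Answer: -456 + sqrt(14)/2 ≈ -454.13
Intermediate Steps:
f(q) = q/8 + q**2/8 (f(q) = (q*q + q)/8 = (q**2 + q)/8 = (q + q**2)/8 = q/8 + q**2/8)
p(u) = 2 (p(u) = 1 + 1 = 2)
w(I) = sqrt(2 + I) (w(I) = sqrt(I + 2) = sqrt(2 + I))
w(f(-4)) + B = sqrt(2 + (1/8)*(-4)*(1 - 4)) - 456 = sqrt(2 + (1/8)*(-4)*(-3)) - 456 = sqrt(2 + 3/2) - 456 = sqrt(7/2) - 456 = sqrt(14)/2 - 456 = -456 + sqrt(14)/2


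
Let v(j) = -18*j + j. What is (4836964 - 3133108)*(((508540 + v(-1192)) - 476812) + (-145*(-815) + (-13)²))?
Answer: 290228015616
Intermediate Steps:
v(j) = -17*j
(4836964 - 3133108)*(((508540 + v(-1192)) - 476812) + (-145*(-815) + (-13)²)) = (4836964 - 3133108)*(((508540 - 17*(-1192)) - 476812) + (-145*(-815) + (-13)²)) = 1703856*(((508540 + 20264) - 476812) + (118175 + 169)) = 1703856*((528804 - 476812) + 118344) = 1703856*(51992 + 118344) = 1703856*170336 = 290228015616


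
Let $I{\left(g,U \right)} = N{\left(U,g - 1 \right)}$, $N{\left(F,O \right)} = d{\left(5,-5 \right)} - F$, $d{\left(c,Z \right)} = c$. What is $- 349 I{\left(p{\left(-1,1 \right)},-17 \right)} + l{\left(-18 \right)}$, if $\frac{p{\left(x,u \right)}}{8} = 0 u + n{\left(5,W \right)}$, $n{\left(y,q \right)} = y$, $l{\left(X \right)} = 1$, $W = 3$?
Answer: $-7677$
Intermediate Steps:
$p{\left(x,u \right)} = 40$ ($p{\left(x,u \right)} = 8 \left(0 u + 5\right) = 8 \left(0 + 5\right) = 8 \cdot 5 = 40$)
$N{\left(F,O \right)} = 5 - F$
$I{\left(g,U \right)} = 5 - U$
$- 349 I{\left(p{\left(-1,1 \right)},-17 \right)} + l{\left(-18 \right)} = - 349 \left(5 - -17\right) + 1 = - 349 \left(5 + 17\right) + 1 = \left(-349\right) 22 + 1 = -7678 + 1 = -7677$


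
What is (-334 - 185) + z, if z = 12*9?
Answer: -411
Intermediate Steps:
z = 108
(-334 - 185) + z = (-334 - 185) + 108 = -519 + 108 = -411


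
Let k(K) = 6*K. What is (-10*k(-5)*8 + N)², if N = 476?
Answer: 8271376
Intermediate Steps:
(-10*k(-5)*8 + N)² = (-60*(-5)*8 + 476)² = (-10*(-30)*8 + 476)² = (300*8 + 476)² = (2400 + 476)² = 2876² = 8271376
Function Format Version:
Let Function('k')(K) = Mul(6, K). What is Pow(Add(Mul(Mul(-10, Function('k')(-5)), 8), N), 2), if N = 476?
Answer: 8271376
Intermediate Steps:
Pow(Add(Mul(Mul(-10, Function('k')(-5)), 8), N), 2) = Pow(Add(Mul(Mul(-10, Mul(6, -5)), 8), 476), 2) = Pow(Add(Mul(Mul(-10, -30), 8), 476), 2) = Pow(Add(Mul(300, 8), 476), 2) = Pow(Add(2400, 476), 2) = Pow(2876, 2) = 8271376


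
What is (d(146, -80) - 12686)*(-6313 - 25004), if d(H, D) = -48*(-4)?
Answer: 391274598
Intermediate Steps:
d(H, D) = 192
(d(146, -80) - 12686)*(-6313 - 25004) = (192 - 12686)*(-6313 - 25004) = -12494*(-31317) = 391274598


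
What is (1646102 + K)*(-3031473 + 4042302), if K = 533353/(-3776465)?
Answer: 6283763950418257833/3776465 ≈ 1.6639e+12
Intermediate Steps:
K = -533353/3776465 (K = 533353*(-1/3776465) = -533353/3776465 ≈ -0.14123)
(1646102 + K)*(-3031473 + 4042302) = (1646102 - 533353/3776465)*(-3031473 + 4042302) = (6216446056077/3776465)*1010829 = 6283763950418257833/3776465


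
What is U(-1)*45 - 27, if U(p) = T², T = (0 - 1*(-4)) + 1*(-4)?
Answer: -27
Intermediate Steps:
T = 0 (T = (0 + 4) - 4 = 4 - 4 = 0)
U(p) = 0 (U(p) = 0² = 0)
U(-1)*45 - 27 = 0*45 - 27 = 0 - 27 = -27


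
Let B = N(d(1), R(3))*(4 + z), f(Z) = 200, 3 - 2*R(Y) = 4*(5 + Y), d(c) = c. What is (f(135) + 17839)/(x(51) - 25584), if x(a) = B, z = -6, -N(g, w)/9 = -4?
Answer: -6013/8552 ≈ -0.70311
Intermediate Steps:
R(Y) = -17/2 - 2*Y (R(Y) = 3/2 - 2*(5 + Y) = 3/2 - (20 + 4*Y)/2 = 3/2 + (-10 - 2*Y) = -17/2 - 2*Y)
N(g, w) = 36 (N(g, w) = -9*(-4) = 36)
B = -72 (B = 36*(4 - 6) = 36*(-2) = -72)
x(a) = -72
(f(135) + 17839)/(x(51) - 25584) = (200 + 17839)/(-72 - 25584) = 18039/(-25656) = 18039*(-1/25656) = -6013/8552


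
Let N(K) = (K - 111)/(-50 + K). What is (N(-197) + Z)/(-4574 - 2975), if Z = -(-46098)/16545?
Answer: -5494022/10283285545 ≈ -0.00053427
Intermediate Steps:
N(K) = (-111 + K)/(-50 + K)
Z = 15366/5515 (Z = -(-46098)/16545 = -1*(-15366/5515) = 15366/5515 ≈ 2.7862)
(N(-197) + Z)/(-4574 - 2975) = ((-111 - 197)/(-50 - 197) + 15366/5515)/(-4574 - 2975) = (-308/(-247) + 15366/5515)/(-7549) = (-1/247*(-308) + 15366/5515)*(-1/7549) = (308/247 + 15366/5515)*(-1/7549) = (5494022/1362205)*(-1/7549) = -5494022/10283285545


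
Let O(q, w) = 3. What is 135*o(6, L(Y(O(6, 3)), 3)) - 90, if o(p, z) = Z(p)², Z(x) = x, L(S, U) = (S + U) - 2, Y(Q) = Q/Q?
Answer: 4770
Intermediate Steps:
Y(Q) = 1
L(S, U) = -2 + S + U
o(p, z) = p²
135*o(6, L(Y(O(6, 3)), 3)) - 90 = 135*6² - 90 = 135*36 - 90 = 4860 - 90 = 4770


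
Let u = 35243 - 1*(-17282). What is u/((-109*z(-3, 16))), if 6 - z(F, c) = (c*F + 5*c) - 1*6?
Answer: 10505/436 ≈ 24.094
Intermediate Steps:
z(F, c) = 12 - 5*c - F*c (z(F, c) = 6 - ((c*F + 5*c) - 1*6) = 6 - ((F*c + 5*c) - 6) = 6 - ((5*c + F*c) - 6) = 6 - (-6 + 5*c + F*c) = 6 + (6 - 5*c - F*c) = 12 - 5*c - F*c)
u = 52525 (u = 35243 + 17282 = 52525)
u/((-109*z(-3, 16))) = 52525/((-109*(12 - 5*16 - 1*(-3)*16))) = 52525/((-109*(12 - 80 + 48))) = 52525/((-109*(-20))) = 52525/2180 = 52525*(1/2180) = 10505/436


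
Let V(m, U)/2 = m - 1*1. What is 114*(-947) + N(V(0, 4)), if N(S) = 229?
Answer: -107729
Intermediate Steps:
V(m, U) = -2 + 2*m (V(m, U) = 2*(m - 1*1) = 2*(m - 1) = 2*(-1 + m) = -2 + 2*m)
114*(-947) + N(V(0, 4)) = 114*(-947) + 229 = -107958 + 229 = -107729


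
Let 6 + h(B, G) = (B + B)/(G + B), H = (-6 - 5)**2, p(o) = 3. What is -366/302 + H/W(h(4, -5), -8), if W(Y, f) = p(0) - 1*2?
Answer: 18088/151 ≈ 119.79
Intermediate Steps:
H = 121 (H = (-11)**2 = 121)
h(B, G) = -6 + 2*B/(B + G) (h(B, G) = -6 + (B + B)/(G + B) = -6 + (2*B)/(B + G) = -6 + 2*B/(B + G))
W(Y, f) = 1 (W(Y, f) = 3 - 1*2 = 3 - 2 = 1)
-366/302 + H/W(h(4, -5), -8) = -366/302 + 121/1 = -366*1/302 + 121*1 = -183/151 + 121 = 18088/151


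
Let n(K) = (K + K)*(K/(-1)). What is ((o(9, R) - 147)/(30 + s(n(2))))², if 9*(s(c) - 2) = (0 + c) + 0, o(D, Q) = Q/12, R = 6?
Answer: 6953769/313600 ≈ 22.174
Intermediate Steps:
o(D, Q) = Q/12 (o(D, Q) = Q*(1/12) = Q/12)
n(K) = -2*K² (n(K) = (2*K)*(K*(-1)) = (2*K)*(-K) = -2*K²)
s(c) = 2 + c/9 (s(c) = 2 + ((0 + c) + 0)/9 = 2 + (c + 0)/9 = 2 + c/9)
((o(9, R) - 147)/(30 + s(n(2))))² = (((1/12)*6 - 147)/(30 + (2 + (-2*2²)/9)))² = ((½ - 147)/(30 + (2 + (-2*4)/9)))² = (-293/(2*(30 + (2 + (⅑)*(-8)))))² = (-293/(2*(30 + (2 - 8/9))))² = (-293/(2*(30 + 10/9)))² = (-293/(2*280/9))² = (-293/2*9/280)² = (-2637/560)² = 6953769/313600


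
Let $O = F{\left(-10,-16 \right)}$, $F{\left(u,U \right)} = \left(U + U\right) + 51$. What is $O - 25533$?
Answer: $-25514$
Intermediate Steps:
$F{\left(u,U \right)} = 51 + 2 U$ ($F{\left(u,U \right)} = 2 U + 51 = 51 + 2 U$)
$O = 19$ ($O = 51 + 2 \left(-16\right) = 51 - 32 = 19$)
$O - 25533 = 19 - 25533 = -25514$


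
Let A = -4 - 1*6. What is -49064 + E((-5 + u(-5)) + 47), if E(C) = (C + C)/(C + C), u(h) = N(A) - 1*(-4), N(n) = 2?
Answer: -49063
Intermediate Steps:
A = -10 (A = -4 - 6 = -10)
u(h) = 6 (u(h) = 2 - 1*(-4) = 2 + 4 = 6)
E(C) = 1 (E(C) = (2*C)/((2*C)) = (2*C)*(1/(2*C)) = 1)
-49064 + E((-5 + u(-5)) + 47) = -49064 + 1 = -49063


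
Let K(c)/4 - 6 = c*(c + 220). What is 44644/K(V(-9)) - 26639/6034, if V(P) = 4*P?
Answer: -60910594/9983253 ≈ -6.1013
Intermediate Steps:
K(c) = 24 + 4*c*(220 + c) (K(c) = 24 + 4*(c*(c + 220)) = 24 + 4*(c*(220 + c)) = 24 + 4*c*(220 + c))
44644/K(V(-9)) - 26639/6034 = 44644/(24 + 4*(4*(-9))² + 880*(4*(-9))) - 26639/6034 = 44644/(24 + 4*(-36)² + 880*(-36)) - 26639*1/6034 = 44644/(24 + 4*1296 - 31680) - 26639/6034 = 44644/(24 + 5184 - 31680) - 26639/6034 = 44644/(-26472) - 26639/6034 = 44644*(-1/26472) - 26639/6034 = -11161/6618 - 26639/6034 = -60910594/9983253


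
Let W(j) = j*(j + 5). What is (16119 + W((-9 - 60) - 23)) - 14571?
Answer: 9552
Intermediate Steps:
W(j) = j*(5 + j)
(16119 + W((-9 - 60) - 23)) - 14571 = (16119 + ((-9 - 60) - 23)*(5 + ((-9 - 60) - 23))) - 14571 = (16119 + (-69 - 23)*(5 + (-69 - 23))) - 14571 = (16119 - 92*(5 - 92)) - 14571 = (16119 - 92*(-87)) - 14571 = (16119 + 8004) - 14571 = 24123 - 14571 = 9552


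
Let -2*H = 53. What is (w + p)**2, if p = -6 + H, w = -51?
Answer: 27889/4 ≈ 6972.3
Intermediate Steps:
H = -53/2 (H = -1/2*53 = -53/2 ≈ -26.500)
p = -65/2 (p = -6 - 53/2 = -65/2 ≈ -32.500)
(w + p)**2 = (-51 - 65/2)**2 = (-167/2)**2 = 27889/4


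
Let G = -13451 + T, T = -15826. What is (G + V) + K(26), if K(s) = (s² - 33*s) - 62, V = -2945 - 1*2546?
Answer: -35012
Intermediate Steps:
G = -29277 (G = -13451 - 15826 = -29277)
V = -5491 (V = -2945 - 2546 = -5491)
K(s) = -62 + s² - 33*s
(G + V) + K(26) = (-29277 - 5491) + (-62 + 26² - 33*26) = -34768 + (-62 + 676 - 858) = -34768 - 244 = -35012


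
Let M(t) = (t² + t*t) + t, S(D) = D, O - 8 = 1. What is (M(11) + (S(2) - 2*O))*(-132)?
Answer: -31284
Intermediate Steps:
O = 9 (O = 8 + 1 = 9)
M(t) = t + 2*t² (M(t) = (t² + t²) + t = 2*t² + t = t + 2*t²)
(M(11) + (S(2) - 2*O))*(-132) = (11*(1 + 2*11) + (2 - 2*9))*(-132) = (11*(1 + 22) + (2 - 18))*(-132) = (11*23 - 16)*(-132) = (253 - 16)*(-132) = 237*(-132) = -31284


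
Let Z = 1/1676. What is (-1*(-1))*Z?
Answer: 1/1676 ≈ 0.00059666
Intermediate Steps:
Z = 1/1676 ≈ 0.00059666
(-1*(-1))*Z = -1*(-1)*(1/1676) = 1*(1/1676) = 1/1676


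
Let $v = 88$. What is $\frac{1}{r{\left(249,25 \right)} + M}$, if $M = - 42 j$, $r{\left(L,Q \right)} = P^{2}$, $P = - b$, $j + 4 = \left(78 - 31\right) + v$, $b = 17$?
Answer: $- \frac{1}{5213} \approx -0.00019183$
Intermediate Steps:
$j = 131$ ($j = -4 + \left(\left(78 - 31\right) + 88\right) = -4 + \left(47 + 88\right) = -4 + 135 = 131$)
$P = -17$ ($P = \left(-1\right) 17 = -17$)
$r{\left(L,Q \right)} = 289$ ($r{\left(L,Q \right)} = \left(-17\right)^{2} = 289$)
$M = -5502$ ($M = \left(-42\right) 131 = -5502$)
$\frac{1}{r{\left(249,25 \right)} + M} = \frac{1}{289 - 5502} = \frac{1}{-5213} = - \frac{1}{5213}$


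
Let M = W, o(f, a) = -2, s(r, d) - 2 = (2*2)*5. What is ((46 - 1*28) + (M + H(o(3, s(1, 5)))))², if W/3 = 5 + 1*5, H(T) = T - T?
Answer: 2304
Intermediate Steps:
s(r, d) = 22 (s(r, d) = 2 + (2*2)*5 = 2 + 4*5 = 2 + 20 = 22)
H(T) = 0
W = 30 (W = 3*(5 + 1*5) = 3*(5 + 5) = 3*10 = 30)
M = 30
((46 - 1*28) + (M + H(o(3, s(1, 5)))))² = ((46 - 1*28) + (30 + 0))² = ((46 - 28) + 30)² = (18 + 30)² = 48² = 2304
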